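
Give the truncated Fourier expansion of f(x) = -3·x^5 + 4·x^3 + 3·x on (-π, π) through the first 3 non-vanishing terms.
(-762 - 6·π^4 + 128·π^2)·sin(x) + (-19·π^2 + 51/2 + 3·π^4)·sin(2·x) + (-2·π^4 - 74/27 + 64·π^2/9)·sin(3·x)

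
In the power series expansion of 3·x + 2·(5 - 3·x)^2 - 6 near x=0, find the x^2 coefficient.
Expand to order 2: 3·x + 2·(5 - 3·x)^2 - 6 = 18·x^2 - 57·x + 44 + O(x^3).
The coefficient of x^2 is 18.

Final answer: 18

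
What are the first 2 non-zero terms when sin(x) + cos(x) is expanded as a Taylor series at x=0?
x + 1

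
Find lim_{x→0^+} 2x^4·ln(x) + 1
The product is a 0·∞ indeterminate form at x → 0⁺.
Rewrite the product as 2·ln(x) / x^(-4) and apply L'Hôpital, or use the standard hierarchy x^(-4) ≫ |ln x| as x → 0⁺.
The indeterminate product → 0, so the limit = 1.

Final answer: 1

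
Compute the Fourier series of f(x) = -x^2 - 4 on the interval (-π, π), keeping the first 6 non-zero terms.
4·cos(x) - cos(2·x) + 4·cos(3·x)/9 - cos(4·x)/4 + 4·cos(5·x)/25 - 4 - π^2/3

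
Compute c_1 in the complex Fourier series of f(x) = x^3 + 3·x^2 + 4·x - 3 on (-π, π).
Compute the real Fourier coefficients first: a_1 = -12, b_1 = -4 + 2·π^2.
Then c_1 = (a_1 − i·b_1)/2 = -6 - i·π^2 + 2·i.

Final answer: -6 - i·π^2 + 2·i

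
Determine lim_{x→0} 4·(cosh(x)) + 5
Direct substitution at x = 0 gives 9.

Final answer: 9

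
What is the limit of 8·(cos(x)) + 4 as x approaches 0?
Direct substitution at x = 0 gives 12.

Final answer: 12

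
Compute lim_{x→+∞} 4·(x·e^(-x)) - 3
Evaluate the dominant behaviour as x → +∞; each term tends to a finite value or vanishes.
Limit = -3.

Final answer: -3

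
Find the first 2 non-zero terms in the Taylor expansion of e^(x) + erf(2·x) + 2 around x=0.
x·(1 + 4/√(π)) + 3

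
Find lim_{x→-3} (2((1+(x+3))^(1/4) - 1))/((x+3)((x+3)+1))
Both numerator and denominator → 0 as x → -3; this is a 0/0 indeterminate form.
Expand each to leading order near x = -3: numerator ~ (x + 3)/2, denominator ~ (x + 3).
The limit of the ratio is 1/2.

Final answer: 1/2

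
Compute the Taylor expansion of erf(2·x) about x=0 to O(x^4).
-16·x^3/(3·√(π)) + 4·x/√(π)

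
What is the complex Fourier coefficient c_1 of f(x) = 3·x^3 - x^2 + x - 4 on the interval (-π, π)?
Compute the real Fourier coefficients first: a_1 = 4, b_1 = -34 + 6·π^2.
Then c_1 = (a_1 − i·b_1)/2 = 2 - 3·i·π^2 + 17·i.

Final answer: 2 - 3·i·π^2 + 17·i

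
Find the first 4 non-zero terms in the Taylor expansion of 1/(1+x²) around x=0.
-x^6 + x^4 - x^2 + 1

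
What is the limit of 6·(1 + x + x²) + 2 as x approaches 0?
Direct substitution at x = 0 gives 8.

Final answer: 8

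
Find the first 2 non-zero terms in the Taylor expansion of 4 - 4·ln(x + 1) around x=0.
4 - 4·x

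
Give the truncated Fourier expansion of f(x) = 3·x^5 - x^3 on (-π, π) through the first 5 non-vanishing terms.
(-122·π^2 + 6·π^4 + 732)·sin(x) + (-3·π^4 - 24 + 16·π^2)·sin(2·x) + (-46·π^2/9 + 92/27 + 2·π^4)·sin(3·x) + (-3·π^4/2 - 57/64 + 19·π^2/8)·sin(4·x) + (-34·π^2/25 + 204/625 + 6·π^4/5)·sin(5·x)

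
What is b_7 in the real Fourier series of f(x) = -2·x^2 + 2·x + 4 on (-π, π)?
b_7 = (1/π) ∫_{-π}^{π} f(x)·sin(7x) dx.
Evaluate the integral (use parity and integration by parts as needed): b_7 = 4/7.

Final answer: 4/7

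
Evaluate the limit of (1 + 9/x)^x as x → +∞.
As x → +∞: this is the defining limit (1 + 9/x)^x → e^9.
Limit = e^(9).

Final answer: e^(9)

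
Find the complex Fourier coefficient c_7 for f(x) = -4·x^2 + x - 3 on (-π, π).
Compute the real Fourier coefficients first: a_7 = 16/49, b_7 = 2/7.
Then c_7 = (a_7 − i·b_7)/2 = 8/49 - i/7.

Final answer: 8/49 - i/7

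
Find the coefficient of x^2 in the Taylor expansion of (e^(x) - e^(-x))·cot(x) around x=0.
Expand to order 2: (e^(x) - e^(-x))·cot(x) = 2 - x^2/3 + O(x^3).
The coefficient of x^2 is -1/3.

Final answer: -1/3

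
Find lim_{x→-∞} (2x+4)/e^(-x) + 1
The quotient is an ∞/∞ indeterminate form as x → -∞.
Compare growth rates of the dominant terms (exponentials ≫ polynomials ≫ logarithms), or apply L'Hôpital's rule; the quotient → 0.
Adding the constant: 0 + 1 = 1. Limit = 1.

Final answer: 1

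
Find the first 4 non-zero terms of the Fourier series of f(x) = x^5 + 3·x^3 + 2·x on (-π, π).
(-34·π^2 + 2·π^4 + 208)·sin(x) + (-π^4 - 5 + 2·π^2)·sin(2·x) + (80/81 + 14·π^2/27 + 2·π^4/3)·sin(3·x) + (-π^4/2 - 7·π^2/8 - 43/64)·sin(4·x)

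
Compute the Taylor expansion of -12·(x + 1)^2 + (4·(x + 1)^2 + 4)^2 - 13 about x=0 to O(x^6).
16·x^4 + 64·x^3 + 116·x^2 + 104·x + 39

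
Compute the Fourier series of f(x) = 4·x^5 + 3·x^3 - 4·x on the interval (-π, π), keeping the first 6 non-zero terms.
(-154·π^2 + 8·π^4 + 916)·sin(x) + (-4·π^4 - 43/2 + 17·π^2)·sin(2·x) + (-106·π^2/27 - 4/81 + 8·π^4/3)·sin(3·x) + (-2·π^4 + 13/8 + π^2)·sin(4·x) + (-988/625 - 2·π^2/25 + 8·π^4/5)·sin(5·x) + (-4·π^4/3 - 7·π^2/27 + 223/162)·sin(6·x)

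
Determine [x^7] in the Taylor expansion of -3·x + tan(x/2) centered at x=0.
Expand to order 7: -3·x + tan(x/2) = 17·x^7/40320 + x^5/240 + x^3/24 - 5·x/2 + O(x^8).
The coefficient of x^7 is 17/40320.

Final answer: 17/40320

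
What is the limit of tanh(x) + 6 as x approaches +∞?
Evaluate the dominant behaviour as x → +∞; each term tends to a finite value or vanishes.
Limit = 7.

Final answer: 7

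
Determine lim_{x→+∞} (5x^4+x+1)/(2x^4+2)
This is an ∞/∞ indeterminate form as x → +∞.
Divide numerator and denominator by x^4 and let the lower-order terms vanish; the leading terms give 5/2.
Limit = 5/2.

Final answer: 5/2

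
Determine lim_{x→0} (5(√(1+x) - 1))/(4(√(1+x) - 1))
Both numerator and denominator → 0 as x → 0; this is a 0/0 indeterminate form.
Expand each to leading order near x = 0: numerator ~ 5·x/2, denominator ~ 2·x.
The limit of the ratio is 5/4.

Final answer: 5/4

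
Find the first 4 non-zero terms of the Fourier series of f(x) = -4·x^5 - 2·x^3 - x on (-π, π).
(-938 - 8·π^4 + 156·π^2)·sin(x) + (-18·π^2 + 28 + 4·π^4)·sin(2·x) + (-8·π^4/3 - 302/81 + 124·π^2/27)·sin(3·x) + (-3·π^2/2 + 17/16 + 2·π^4)·sin(4·x)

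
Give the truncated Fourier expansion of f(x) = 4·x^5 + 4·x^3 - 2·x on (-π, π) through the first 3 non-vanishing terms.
(-152·π^2 + 8·π^4 + 908)·sin(x) + (-4·π^4 - 22 + 16·π^2)·sin(2·x) + (-88·π^2/27 + 68/81 + 8·π^4/3)·sin(3·x)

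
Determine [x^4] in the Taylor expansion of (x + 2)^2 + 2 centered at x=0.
Expand to order 4: (x + 2)^2 + 2 = x^2 + 4·x + 6 + O(x^5).
The coefficient of x^4 is 0.

Final answer: 0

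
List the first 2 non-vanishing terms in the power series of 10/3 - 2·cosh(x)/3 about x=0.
8/3 - x^2/3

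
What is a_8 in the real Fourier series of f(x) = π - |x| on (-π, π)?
a_8 = (1/π) ∫_{-π}^{π} f(x)·cos(8x) dx.
Evaluate the integral (use parity and integration by parts as needed): a_8 = 0.

Final answer: 0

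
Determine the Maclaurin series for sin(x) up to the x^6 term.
x^5/120 - x^3/6 + x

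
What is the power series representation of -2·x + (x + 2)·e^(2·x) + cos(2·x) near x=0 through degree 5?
6·x^5/5 + 10·x^4/3 + 14·x^3/3 + 4·x^2 + 3·x + 3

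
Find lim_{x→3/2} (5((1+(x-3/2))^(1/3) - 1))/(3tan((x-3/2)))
Both numerator and denominator → 0 as x → 3/2; this is a 0/0 indeterminate form.
Expand each to leading order near x = 3/2: numerator ~ 5·(x - 3/2)/3, denominator ~ 3·(x - 3/2).
The limit of the ratio is 5/9.

Final answer: 5/9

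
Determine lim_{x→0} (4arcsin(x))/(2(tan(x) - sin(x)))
Both numerator and denominator → 0 as x → 0; this is a 0/0 indeterminate form.
Expand each to leading order near x = 0: numerator ~ 4·x, denominator ~ x^3.
The limit of the ratio is ∞.

Final answer: ∞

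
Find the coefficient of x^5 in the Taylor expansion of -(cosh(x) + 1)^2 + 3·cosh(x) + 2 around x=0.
Expand to order 5: -(cosh(x) + 1)^2 + 3·cosh(x) + 2 = -7·x^4/24 - x^2/2 + 1 + O(x^6).
The coefficient of x^5 is 0.

Final answer: 0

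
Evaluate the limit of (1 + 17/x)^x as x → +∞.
As x → +∞: this is the defining limit (1 + 17/x)^x → e^17.
Limit = e^(17).

Final answer: e^(17)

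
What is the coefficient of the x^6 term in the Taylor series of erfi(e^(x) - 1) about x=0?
361/(360·√(π))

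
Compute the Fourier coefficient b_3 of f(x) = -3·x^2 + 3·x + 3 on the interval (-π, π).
b_3 = (1/π) ∫_{-π}^{π} f(x)·sin(3x) dx.
Evaluate the integral (use parity and integration by parts as needed): b_3 = 2.

Final answer: 2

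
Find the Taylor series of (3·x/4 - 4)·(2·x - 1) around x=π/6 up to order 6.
-35·π/24 + π^2/24 + 4 + (-35/4 + π/2)·(x - π/6) + 3·(x - π/6)^2/2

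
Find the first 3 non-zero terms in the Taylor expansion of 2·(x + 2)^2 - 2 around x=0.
2·x^2 + 8·x + 6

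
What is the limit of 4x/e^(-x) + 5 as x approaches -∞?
The quotient is an ∞/∞ indeterminate form as x → -∞.
Compare growth rates of the dominant terms (exponentials ≫ polynomials ≫ logarithms), or apply L'Hôpital's rule; the quotient → 0.
Adding the constant: 0 + 5 = 5. Limit = 5.

Final answer: 5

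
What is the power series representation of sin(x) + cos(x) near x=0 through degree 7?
-x^7/5040 - x^6/720 + x^5/120 + x^4/24 - x^3/6 - x^2/2 + x + 1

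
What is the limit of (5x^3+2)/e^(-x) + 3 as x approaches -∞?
The quotient is an ∞/∞ indeterminate form as x → -∞.
Compare growth rates of the dominant terms (exponentials ≫ polynomials ≫ logarithms), or apply L'Hôpital's rule; the quotient → 0.
Adding the constant: 0 + 3 = 3. Limit = 3.

Final answer: 3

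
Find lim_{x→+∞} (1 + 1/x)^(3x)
As x → +∞: write (1 + 1/x)^(3x) = ((1 + 1/x)^x)^3 → (e^1)^3 = e^3.
Limit = e^(3).

Final answer: e^(3)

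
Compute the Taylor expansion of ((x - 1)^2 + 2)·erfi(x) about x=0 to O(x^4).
4·x^3/√(π) - 4·x^2/√(π) + 6·x/√(π)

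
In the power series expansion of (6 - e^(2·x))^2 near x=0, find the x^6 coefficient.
Expand to order 6: (6 - e^(2·x))^2 = 208·x^6/45 + 16·x^5/3 + 8·x^4/3 - 16·x^3/3 - 16·x^2 - 20·x + 25 + O(x^7).
The coefficient of x^6 is 208/45.

Final answer: 208/45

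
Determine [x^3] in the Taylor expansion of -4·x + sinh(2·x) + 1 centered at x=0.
Expand to order 3: -4·x + sinh(2·x) + 1 = 4·x^3/3 - 2·x + 1 + O(x^4).
The coefficient of x^3 is 4/3.

Final answer: 4/3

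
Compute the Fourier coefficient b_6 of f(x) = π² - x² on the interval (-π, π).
b_6 = (1/π) ∫_{-π}^{π} f(x)·sin(6x) dx.
Evaluate the integral (use parity and integration by parts as needed): b_6 = 0.

Final answer: 0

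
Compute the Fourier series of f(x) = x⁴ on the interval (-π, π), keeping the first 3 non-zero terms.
(48 - 8·π^2)·cos(x) + (-3 + 2·π^2)·cos(2·x) + π^4/5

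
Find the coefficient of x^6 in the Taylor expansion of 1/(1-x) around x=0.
Expand to order 6: 1/(1-x) = x^6 + x^5 + x^4 + x^3 + x^2 + x + 1 + O(x^7).
The coefficient of x^6 is 1.

Final answer: 1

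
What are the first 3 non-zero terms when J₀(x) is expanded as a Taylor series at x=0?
x^4/64 - x^2/4 + 1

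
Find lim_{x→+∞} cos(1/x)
Evaluate the dominant behaviour as x → +∞; each term tends to a finite value or vanishes.
Limit = 1.

Final answer: 1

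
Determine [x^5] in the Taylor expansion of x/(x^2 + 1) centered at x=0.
Expand to order 5: x/(x^2 + 1) = x^5 - x^3 + x + O(x^6).
The coefficient of x^5 is 1.

Final answer: 1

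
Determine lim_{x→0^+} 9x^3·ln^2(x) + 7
The product is a 0·∞ indeterminate form at x → 0⁺.
Rewrite the product as 9·ln^2(x) / x^(-3) and apply L'Hôpital, or use the standard hierarchy x^(-3) ≫ |ln x|^2 as x → 0⁺.
The indeterminate product → 0, so the limit = 7.

Final answer: 7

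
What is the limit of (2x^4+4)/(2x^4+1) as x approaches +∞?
This is an ∞/∞ indeterminate form as x → +∞.
Divide numerator and denominator by x^4 and let the lower-order terms vanish; the leading terms give 2/2 = 1.
Limit = 1.

Final answer: 1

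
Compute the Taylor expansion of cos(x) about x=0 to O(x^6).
x^4/24 - x^2/2 + 1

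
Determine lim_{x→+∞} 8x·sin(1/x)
As x → +∞: let u = 1/x → 0⁺; then 8·x·sin(1/x) = 8·1·sin(u)/u → 8·1·1 = 8.
Limit = 8.

Final answer: 8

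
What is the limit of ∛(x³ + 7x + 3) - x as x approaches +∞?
This is an ∞ − ∞ indeterminate form.
Multiply by (A² + AB + B²)/(A² + AB + B²) where A = ∛(x³+7x + 3), B = x to use A³ − B³ = (A−B)(A²+AB+B²); the x³ terms cancel, leaving (7x + 3)/(A²+AB+B²) with denominator ~ 3x², so the limit is 0.
Limit = 0.

Final answer: 0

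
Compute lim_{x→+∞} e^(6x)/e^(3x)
This is an ∞/∞ indeterminate form as x → +∞.
Rewrite e^(6x)/e^(3x) = e^((6−3)x) = e^(3x); the exponent coefficient is 3 > 0 so e^(3x) → ∞.
Limit = ∞.

Final answer: ∞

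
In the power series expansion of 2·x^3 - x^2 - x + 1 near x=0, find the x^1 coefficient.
Expand to order 1: 2·x^3 - x^2 - x + 1 = 1 - x + O(x^2).
The coefficient of x^1 is -1.

Final answer: -1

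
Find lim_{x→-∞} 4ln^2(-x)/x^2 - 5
The quotient is an ∞/∞ indeterminate form as x → -∞.
Compare growth rates of the dominant terms (exponentials ≫ polynomials ≫ logarithms), or apply L'Hôpital's rule; the quotient → 0.
Adding the constant: 0 - 5 = -5. Limit = -5.

Final answer: -5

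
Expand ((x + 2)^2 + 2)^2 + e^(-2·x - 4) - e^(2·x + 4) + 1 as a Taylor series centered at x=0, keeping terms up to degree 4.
x^4·(-2·e^(4)/3 + 2·e^(-4)/3 + 1) + x^3·(-4·e^(4)/3 - 4·e^(-4)/3 + 8) + x^2·(-2·e^(4) + 2·e^(-4) + 28) + x·(-2·e^(4) - 2·e^(-4) + 48) - e^(4) + e^(-4) + 37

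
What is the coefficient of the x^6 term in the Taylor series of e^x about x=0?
Expand to order 6: e^x = x^6/720 + x^5/120 + x^4/24 + x^3/6 + x^2/2 + x + 1 + O(x^7).
The coefficient of x^6 is 1/720.

Final answer: 1/720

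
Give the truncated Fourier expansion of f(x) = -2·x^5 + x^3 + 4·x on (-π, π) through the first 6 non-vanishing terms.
(-484 - 4·π^4 + 82·π^2)·sin(x) + (-11·π^2 + 25/2 + 2·π^4)·sin(2·x) + (-4·π^4/3 + 20/81 + 98·π^2/27)·sin(3·x) + (-7·π^2/4 - 43/32 + π^4)·sin(4·x) + (-4·π^4/5 + 844/625 + 26·π^2/25)·sin(5·x) + (-19·π^2/27 - 197/162 + 2·π^4/3)·sin(6·x)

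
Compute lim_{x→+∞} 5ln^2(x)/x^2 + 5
The quotient is an ∞/∞ indeterminate form as x → +∞.
The polynomial denominator x^2 dominates the logarithmic numerator (any positive power of x ≫ ln^2(x) as x → ∞), so the quotient → 0.
Adding the constant: 0 + 5 = 5. Limit = 5.

Final answer: 5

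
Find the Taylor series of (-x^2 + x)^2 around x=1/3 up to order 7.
4/81 + 4·(x - 1/3)/27 - (x - 1/3)^2/3 - 2·(x - 1/3)^3/3 + (x - 1/3)^4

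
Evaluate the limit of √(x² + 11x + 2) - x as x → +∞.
As x → +∞: multiply by the conjugate to get (11x+2)/(√(x²+11x+2)+x); the denominator ~ 2x, so the limit is 11/2.
Limit = 11/2.

Final answer: 11/2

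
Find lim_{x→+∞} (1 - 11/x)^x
As x → +∞: this is the defining limit (1 - 11/x)^x → e^(-11).
Limit = e^(-11).

Final answer: e^(-11)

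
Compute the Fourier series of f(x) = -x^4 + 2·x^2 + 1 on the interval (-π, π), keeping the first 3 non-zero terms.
(-56 + 8·π^2)·cos(x) + (5 - 2·π^2)·cos(2·x) - π^4/5 + 1 + 2·π^2/3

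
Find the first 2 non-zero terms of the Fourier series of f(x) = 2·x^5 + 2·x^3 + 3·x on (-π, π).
(-76·π^2 + 4·π^4 + 462)·sin(x) + (-2·π^4 - 15 + 8·π^2)·sin(2·x)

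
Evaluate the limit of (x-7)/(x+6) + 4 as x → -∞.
Evaluate the dominant behaviour as x → -∞; each term tends to a finite value or vanishes.
Limit = 5.

Final answer: 5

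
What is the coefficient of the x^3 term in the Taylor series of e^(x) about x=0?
Expand to order 3: e^(x) = x^3/6 + x^2/2 + x + 1 + O(x^4).
The coefficient of x^3 is 1/6.

Final answer: 1/6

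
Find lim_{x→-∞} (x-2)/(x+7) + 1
Evaluate the dominant behaviour as x → -∞; each term tends to a finite value or vanishes.
Limit = 2.

Final answer: 2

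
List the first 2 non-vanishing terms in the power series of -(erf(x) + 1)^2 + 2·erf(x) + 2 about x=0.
-4·x^2/π + 1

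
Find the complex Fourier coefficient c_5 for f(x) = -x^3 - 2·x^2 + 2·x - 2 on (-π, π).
Compute the real Fourier coefficients first: a_5 = 8/25, b_5 = 112/125 - 2·π^2/5.
Then c_5 = (a_5 − i·b_5)/2 = 4/25 - 56·i/125 + i·π^2/5.

Final answer: 4/25 - 56·i/125 + i·π^2/5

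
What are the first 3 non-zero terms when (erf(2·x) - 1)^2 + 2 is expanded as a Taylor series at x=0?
16·x^2/π - 8·x/√(π) + 3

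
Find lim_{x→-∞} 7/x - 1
Evaluate the dominant behaviour as x → -∞; each term tends to a finite value or vanishes.
Limit = -1.

Final answer: -1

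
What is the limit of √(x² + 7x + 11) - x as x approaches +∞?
As x → +∞: multiply by the conjugate to get (7x+11)/(√(x²+7x+11)+x); the denominator ~ 2x, so the limit is 7/2.
Limit = 7/2.

Final answer: 7/2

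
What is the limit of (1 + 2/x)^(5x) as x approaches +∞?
As x → +∞: write (1 + 2/x)^(5x) = ((1 + 2/x)^x)^5 → (e^2)^5 = e^10.
Limit = e^(10).

Final answer: e^(10)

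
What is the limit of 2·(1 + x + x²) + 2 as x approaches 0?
Direct substitution at x = 0 gives 4.

Final answer: 4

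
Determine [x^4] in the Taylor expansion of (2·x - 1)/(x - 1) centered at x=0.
Expand to order 4: (2·x - 1)/(x - 1) = -x^4 - x^3 - x^2 - x + 1 + O(x^5).
The coefficient of x^4 is -1.

Final answer: -1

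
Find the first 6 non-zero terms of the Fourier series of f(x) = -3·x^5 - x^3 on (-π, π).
(-708 - 6·π^4 + 118·π^2)·sin(x) + (-14·π^2 + 21 + 3·π^4)·sin(2·x) + (-2·π^4 - 68/27 + 34·π^2/9)·sin(3·x) + (-11·π^2/8 + 33/64 + 3·π^4/2)·sin(4·x) + (-6·π^4/5 - 84/625 + 14·π^2/25)·sin(5·x) + (-2·π^2/9 + 1/27 + π^4)·sin(6·x)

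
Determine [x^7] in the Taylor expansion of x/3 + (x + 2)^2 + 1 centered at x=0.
Expand to order 7: x/3 + (x + 2)^2 + 1 = x^2 + 13·x/3 + 5 + O(x^8).
The coefficient of x^7 is 0.

Final answer: 0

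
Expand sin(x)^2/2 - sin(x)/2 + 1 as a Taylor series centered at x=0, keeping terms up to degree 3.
x^3/12 + x^2/2 - x/2 + 1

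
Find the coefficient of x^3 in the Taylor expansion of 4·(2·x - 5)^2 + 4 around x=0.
Expand to order 3: 4·(2·x - 5)^2 + 4 = 16·x^2 - 80·x + 104 + O(x^4).
The coefficient of x^3 is 0.

Final answer: 0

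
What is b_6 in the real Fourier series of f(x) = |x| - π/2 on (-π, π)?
b_6 = (1/π) ∫_{-π}^{π} f(x)·sin(6x) dx.
Evaluate the integral (use parity and integration by parts as needed): b_6 = 0.

Final answer: 0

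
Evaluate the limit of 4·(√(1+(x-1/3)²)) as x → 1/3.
Direct substitution at x = 1/3 gives 4.

Final answer: 4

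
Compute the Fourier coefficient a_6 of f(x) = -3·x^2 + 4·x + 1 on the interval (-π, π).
a_6 = (1/π) ∫_{-π}^{π} f(x)·cos(6x) dx.
Evaluate the integral (use parity and integration by parts as needed): a_6 = -1/3.

Final answer: -1/3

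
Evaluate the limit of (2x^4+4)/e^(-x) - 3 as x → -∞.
The quotient is an ∞/∞ indeterminate form as x → -∞.
Compare growth rates of the dominant terms (exponentials ≫ polynomials ≫ logarithms), or apply L'Hôpital's rule; the quotient → 0.
Adding the constant: 0 - 3 = -3. Limit = -3.

Final answer: -3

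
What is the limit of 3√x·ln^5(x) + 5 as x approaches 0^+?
The product is a 0·∞ indeterminate form at x → 0⁺.
Rewrite the product as 3·ln^5(x) / x^(-1/2) and apply L'Hôpital, or use the standard hierarchy x^(-1/2) ≫ |ln x|^5 as x → 0⁺.
The indeterminate product → 0, so the limit = 5.

Final answer: 5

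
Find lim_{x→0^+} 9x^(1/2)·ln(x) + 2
The product is a 0·∞ indeterminate form at x → 0⁺.
Rewrite the product as 9·ln(x) / x^(-1/2) and apply L'Hôpital, or use the standard hierarchy x^(-1/2) ≫ |ln x| as x → 0⁺.
The indeterminate product → 0, so the limit = 2.

Final answer: 2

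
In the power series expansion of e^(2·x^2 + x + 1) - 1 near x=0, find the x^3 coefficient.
Expand to order 3: e^(2·x^2 + x + 1) - 1 = 13·e·x^3/6 + 5·e·x^2/2 + e·x - 1 + e + O(x^4).
The coefficient of x^3 is 13·e/6.

Final answer: 13·e/6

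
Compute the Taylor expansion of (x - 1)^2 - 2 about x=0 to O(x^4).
x^2 - 2·x - 1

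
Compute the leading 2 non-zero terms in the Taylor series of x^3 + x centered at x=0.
x^3 + x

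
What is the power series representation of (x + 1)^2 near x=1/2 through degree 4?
9/4 + 3·(x - 1/2) + (x - 1/2)^2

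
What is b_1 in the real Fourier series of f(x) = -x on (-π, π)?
b_1 = (1/π) ∫_{-π}^{π} f(x)·sin(1x) dx.
Evaluate the integral (use parity and integration by parts as needed): b_1 = -2.

Final answer: -2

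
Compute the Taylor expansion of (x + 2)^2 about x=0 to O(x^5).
x^2 + 4·x + 4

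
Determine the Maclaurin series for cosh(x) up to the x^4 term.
x^4/24 + x^2/2 + 1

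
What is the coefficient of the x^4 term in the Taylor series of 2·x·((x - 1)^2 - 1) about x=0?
Expand to order 4: 2·x·((x - 1)^2 - 1) = 2·x^3 - 4·x^2 + O(x^5).
The coefficient of x^4 is 0.

Final answer: 0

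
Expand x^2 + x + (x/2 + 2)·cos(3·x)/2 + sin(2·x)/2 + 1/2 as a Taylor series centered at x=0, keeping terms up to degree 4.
27·x^4/8 - 43·x^3/24 - 7·x^2/2 + 9·x/4 + 3/2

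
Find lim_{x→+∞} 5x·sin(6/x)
As x → +∞: let u = 6/x → 0⁺; then 5·x·sin(6/x) = 5·6·sin(u)/u → 5·6·1 = 30.
Limit = 30.

Final answer: 30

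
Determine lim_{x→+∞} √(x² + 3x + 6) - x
This is an ∞ − ∞ indeterminate form.
Multiply and divide by the conjugate √(x²+3x + 6) + x; the x² terms cancel, leaving (3x + 6)/(√(x²+3x + 6)+x) → 3/2.
Limit = 3/2.

Final answer: 3/2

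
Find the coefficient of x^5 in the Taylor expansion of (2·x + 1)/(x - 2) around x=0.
Expand to order 5: (2·x + 1)/(x - 2) = -5·x^5/64 - 5·x^4/32 - 5·x^3/16 - 5·x^2/8 - 5·x/4 - 1/2 + O(x^6).
The coefficient of x^5 is -5/64.

Final answer: -5/64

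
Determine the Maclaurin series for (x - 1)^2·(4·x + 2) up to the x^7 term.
4·x^3 - 6·x^2 + 2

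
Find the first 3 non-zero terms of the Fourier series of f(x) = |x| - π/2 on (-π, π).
-4·cos(x)/π - 4·cos(3·x)/(9·π) - 4·cos(5·x)/(25·π)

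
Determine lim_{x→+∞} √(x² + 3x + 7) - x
As x → +∞: multiply by the conjugate to get (3x+7)/(√(x²+3x+7)+x); the denominator ~ 2x, so the limit is 3/2.
Limit = 3/2.

Final answer: 3/2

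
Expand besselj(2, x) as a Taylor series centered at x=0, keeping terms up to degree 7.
x^6/3072 - x^4/96 + x^2/8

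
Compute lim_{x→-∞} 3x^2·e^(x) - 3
The product is a 0·∞ indeterminate form at x → -∞.
Rewrite the product as 3x^2 / e^(-x) (an ∞/∞ form) and apply L'Hôpital, or use the standard hierarchy e^(|x|) ≫ |x^2| as x → -∞.
The indeterminate product → 0, so the limit = -3.

Final answer: -3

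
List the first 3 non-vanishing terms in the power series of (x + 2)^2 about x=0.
x^2 + 4·x + 4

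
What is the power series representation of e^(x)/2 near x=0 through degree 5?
x^5/240 + x^4/48 + x^3/12 + x^2/4 + x/2 + 1/2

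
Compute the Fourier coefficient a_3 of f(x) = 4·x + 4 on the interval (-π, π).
a_3 = (1/π) ∫_{-π}^{π} f(x)·cos(3x) dx.
Evaluate the integral (use parity and integration by parts as needed): a_3 = 0.

Final answer: 0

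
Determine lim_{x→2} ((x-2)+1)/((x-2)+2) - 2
Direct substitution at x = 2 gives -3/2.

Final answer: -3/2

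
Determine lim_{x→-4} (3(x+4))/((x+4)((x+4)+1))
Both numerator and denominator → 0 as x → -4; this is a 0/0 indeterminate form.
Expand each to leading order near x = -4: numerator ~ 3·(x + 4), denominator ~ (x + 4).
The limit of the ratio is 3.

Final answer: 3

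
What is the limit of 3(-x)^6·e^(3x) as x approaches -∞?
This is a 0·∞ indeterminate form at x → -∞.
Rewrite the product as 3(-x)^6 / e^(-3x) (an ∞/∞ form) and apply L'Hôpital, or use the standard hierarchy e^(3|x|) ≫ |(-x)^6| as x → -∞.
The indeterminate product → 0, so the limit = 0.

Final answer: 0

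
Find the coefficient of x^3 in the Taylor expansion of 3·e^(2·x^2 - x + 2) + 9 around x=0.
-13·e^(2)/2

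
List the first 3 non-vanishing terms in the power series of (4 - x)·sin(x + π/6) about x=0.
x^2·(-1 - √(3)/2) + x·(-1/2 + 2·√(3)) + 2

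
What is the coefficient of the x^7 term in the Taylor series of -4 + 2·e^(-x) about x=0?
Expand to order 7: -4 + 2·e^(-x) = -x^7/2520 + x^6/360 - x^5/60 + x^4/12 - x^3/3 + x^2 - 2·x - 2 + O(x^8).
The coefficient of x^7 is -1/2520.

Final answer: -1/2520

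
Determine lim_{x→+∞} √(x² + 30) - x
This is an ∞ − ∞ indeterminate form.
Multiply and divide by the conjugate √(x²+30) + x; the x² terms cancel, leaving 30/(√(x²+30)+x) → 0.
Limit = 0.

Final answer: 0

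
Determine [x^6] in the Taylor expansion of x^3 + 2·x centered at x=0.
Expand to order 6: x^3 + 2·x = x^3 + 2·x + O(x^7).
The coefficient of x^6 is 0.

Final answer: 0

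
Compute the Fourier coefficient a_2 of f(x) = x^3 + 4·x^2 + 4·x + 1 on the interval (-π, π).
a_2 = (1/π) ∫_{-π}^{π} f(x)·cos(2x) dx.
Evaluate the integral (use parity and integration by parts as needed): a_2 = 4.

Final answer: 4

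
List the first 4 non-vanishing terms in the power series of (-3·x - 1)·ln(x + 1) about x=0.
-3·x^4/4 + 7·x^3/6 - 5·x^2/2 - x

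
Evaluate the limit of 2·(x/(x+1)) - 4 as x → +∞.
Evaluate the dominant behaviour as x → +∞; each term tends to a finite value or vanishes.
Limit = -2.

Final answer: -2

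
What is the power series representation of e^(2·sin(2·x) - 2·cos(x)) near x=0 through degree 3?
12·x^3·e^(-2) + 9·x^2·e^(-2) + 4·x·e^(-2) + e^(-2)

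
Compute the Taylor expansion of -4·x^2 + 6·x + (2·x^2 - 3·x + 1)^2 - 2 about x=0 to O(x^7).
4·x^4 - 12·x^3 + 9·x^2 - 1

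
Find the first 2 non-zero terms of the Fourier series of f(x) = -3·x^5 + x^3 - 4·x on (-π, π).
(-740 - 6·π^4 + 122·π^2)·sin(x) + (-16·π^2 + 28 + 3·π^4)·sin(2·x)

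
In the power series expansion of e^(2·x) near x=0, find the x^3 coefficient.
Expand to order 3: e^(2·x) = 4·x^3/3 + 2·x^2 + 2·x + 1 + O(x^4).
The coefficient of x^3 is 4/3.

Final answer: 4/3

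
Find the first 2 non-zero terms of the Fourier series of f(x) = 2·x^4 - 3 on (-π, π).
(96 - 16·π^2)·cos(x) - 3 + 2·π^4/5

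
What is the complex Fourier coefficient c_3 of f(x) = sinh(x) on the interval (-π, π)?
Compute the real Fourier coefficients first: a_3 = 0, b_3 = 3·sinh(π)/(5·π).
Then c_3 = (a_3 − i·b_3)/2 = -3·i·sinh(π)/(10·π).

Final answer: -3·i·sinh(π)/(10·π)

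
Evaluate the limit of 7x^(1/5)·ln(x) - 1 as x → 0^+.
The product is a 0·∞ indeterminate form at x → 0⁺.
Rewrite the product as 7·ln(x) / x^(-1/5) and apply L'Hôpital, or use the standard hierarchy x^(-1/5) ≫ |ln x| as x → 0⁺.
The indeterminate product → 0, so the limit = -1.

Final answer: -1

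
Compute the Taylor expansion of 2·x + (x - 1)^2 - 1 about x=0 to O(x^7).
x^2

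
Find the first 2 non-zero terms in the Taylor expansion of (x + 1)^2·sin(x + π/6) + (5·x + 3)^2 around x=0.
x·(√(3)/2 + 31) + 19/2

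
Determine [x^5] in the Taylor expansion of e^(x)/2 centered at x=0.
Expand to order 5: e^(x)/2 = x^5/240 + x^4/48 + x^3/12 + x^2/4 + x/2 + 1/2 + O(x^6).
The coefficient of x^5 is 1/240.

Final answer: 1/240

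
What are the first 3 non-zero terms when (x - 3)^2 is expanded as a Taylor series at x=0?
x^2 - 6·x + 9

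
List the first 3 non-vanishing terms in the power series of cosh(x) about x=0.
x^4/24 + x^2/2 + 1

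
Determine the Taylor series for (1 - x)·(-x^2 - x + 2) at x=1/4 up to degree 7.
81/64 - 45·(x - 1/4)/16 + 3·(x - 1/4)^2/4 + (x - 1/4)^3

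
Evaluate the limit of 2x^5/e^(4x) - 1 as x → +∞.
The quotient is an ∞/∞ indeterminate form as x → +∞.
The exponential denominator e^(4x) dominates the polynomial numerator (e^x ≫ x^5 as x → ∞), so the quotient → 0.
Adding the constant: 0 - 1 = -1. Limit = -1.

Final answer: -1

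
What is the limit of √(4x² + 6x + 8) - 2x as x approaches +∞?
As x → +∞: multiply by the conjugate to get (6x+8)/(√(4x²+6x+8)+2x); the denominator ~ 4x, so the limit is 6/4 = 3/2.
Limit = 3/2.

Final answer: 3/2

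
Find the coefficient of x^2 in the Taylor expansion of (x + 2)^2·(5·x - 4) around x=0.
Expand to order 2: (x + 2)^2·(5·x - 4) = 16·x^2 + 4·x - 16 + O(x^3).
The coefficient of x^2 is 16.

Final answer: 16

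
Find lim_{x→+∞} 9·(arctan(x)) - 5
Evaluate the dominant behaviour as x → +∞; each term tends to a finite value or vanishes.
Limit = -5 + 9·π/2.

Final answer: -5 + 9·π/2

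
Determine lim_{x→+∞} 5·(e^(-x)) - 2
Evaluate the dominant behaviour as x → +∞; each term tends to a finite value or vanishes.
Limit = -2.

Final answer: -2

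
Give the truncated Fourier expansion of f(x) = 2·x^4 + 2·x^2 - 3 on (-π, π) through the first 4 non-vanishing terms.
(88 - 16·π^2)·cos(x) + (-4 + 4·π^2)·cos(2·x) + (8/27 - 16·π^2/9)·cos(3·x) - 3 + 2·π^2/3 + 2·π^4/5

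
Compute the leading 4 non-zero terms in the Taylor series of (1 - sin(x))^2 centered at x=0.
x^3/3 + x^2 - 2·x + 1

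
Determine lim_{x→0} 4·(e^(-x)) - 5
Direct substitution at x = 0 gives -1.

Final answer: -1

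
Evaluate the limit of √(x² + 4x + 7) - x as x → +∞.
This is an ∞ − ∞ indeterminate form.
Multiply and divide by the conjugate √(x²+4x + 7) + x; the x² terms cancel, leaving (4x + 7)/(√(x²+4x + 7)+x) → 4/2 = 2.
Limit = 2.

Final answer: 2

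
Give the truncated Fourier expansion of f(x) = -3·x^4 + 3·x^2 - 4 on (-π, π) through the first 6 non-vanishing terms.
(-156 + 24·π^2)·cos(x) + (12 - 6·π^2)·cos(2·x) + (-28/9 + 8·π^2/3)·cos(3·x) + (21/16 - 3·π^2/2)·cos(4·x) + (-444/625 + 24·π^2/25)·cos(5·x) - 3·π^4/5 - 4 + π^2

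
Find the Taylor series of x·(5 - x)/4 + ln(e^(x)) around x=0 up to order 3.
-x^2/4 + 9·x/4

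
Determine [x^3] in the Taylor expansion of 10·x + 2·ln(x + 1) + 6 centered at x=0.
Expand to order 3: 10·x + 2·ln(x + 1) + 6 = 2·x^3/3 - x^2 + 12·x + 6 + O(x^4).
The coefficient of x^3 is 2/3.

Final answer: 2/3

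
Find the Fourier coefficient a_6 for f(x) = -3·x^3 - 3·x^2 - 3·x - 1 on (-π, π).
a_6 = (1/π) ∫_{-π}^{π} f(x)·cos(6x) dx.
Evaluate the integral (use parity and integration by parts as needed): a_6 = -1/3.

Final answer: -1/3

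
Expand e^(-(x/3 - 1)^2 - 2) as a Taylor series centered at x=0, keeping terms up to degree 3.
-2·x^3·e^(-3)/81 + x^2·e^(-3)/9 + 2·x·e^(-3)/3 + e^(-3)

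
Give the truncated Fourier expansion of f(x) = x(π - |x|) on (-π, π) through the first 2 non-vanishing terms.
8·sin(x)/π + 8·sin(3·x)/(27·π)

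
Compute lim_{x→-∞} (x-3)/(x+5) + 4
Evaluate the dominant behaviour as x → -∞; each term tends to a finite value or vanishes.
Limit = 5.

Final answer: 5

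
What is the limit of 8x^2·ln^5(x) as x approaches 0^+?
This is a 0·∞ indeterminate form at x → 0⁺.
Rewrite the product as 8·ln^5(x) / x^(-2) and apply L'Hôpital, or use the standard hierarchy x^(-2) ≫ |ln x|^5 as x → 0⁺.
The indeterminate product → 0, so the limit = 0.

Final answer: 0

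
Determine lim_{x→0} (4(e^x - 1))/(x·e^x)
Both numerator and denominator → 0 as x → 0; this is a 0/0 indeterminate form.
Expand each to leading order near x = 0: numerator ~ 4·x, denominator ~ x.
The limit of the ratio is 4.

Final answer: 4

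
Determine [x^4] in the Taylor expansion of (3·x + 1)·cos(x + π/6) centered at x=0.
Expand to order 4: (3·x + 1)·cos(x + π/6) = x^4·(√(3)/48 + 1/4) + x^3·(1/12 - 3·√(3)/4) + x^2·(-3/2 - √(3)/4) + x·(-1/2 + 3·√(3)/2) + √(3)/2 + O(x^5).
The coefficient of x^4 is √(3)/48 + 1/4.

Final answer: √(3)/48 + 1/4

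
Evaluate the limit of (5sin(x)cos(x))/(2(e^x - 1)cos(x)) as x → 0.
Both numerator and denominator → 0 as x → 0; this is a 0/0 indeterminate form.
Expand each to leading order near x = 0: numerator ~ 5·x, denominator ~ 2·x.
The limit of the ratio is 5/2.

Final answer: 5/2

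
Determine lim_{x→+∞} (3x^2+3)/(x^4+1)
This is an ∞/∞ indeterminate form as x → +∞.
Divide numerator and denominator by x^4 and let the lower-order terms vanish; the numerator's degree 2 is below the denominator's degree 4, so the quotient → 0.
Limit = 0.

Final answer: 0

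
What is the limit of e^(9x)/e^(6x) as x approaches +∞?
This is an ∞/∞ indeterminate form as x → +∞.
Rewrite e^(9x)/e^(6x) = e^((9−6)x) = e^(3x); the exponent coefficient is 3 > 0 so e^(3x) → ∞.
Limit = ∞.

Final answer: ∞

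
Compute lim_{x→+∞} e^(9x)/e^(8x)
This is an ∞/∞ indeterminate form as x → +∞.
Rewrite e^(9x)/e^(8x) = e^((9−8)x) = e^(x); the exponent coefficient is 1 > 0 so e^(x) → ∞.
Limit = ∞.

Final answer: ∞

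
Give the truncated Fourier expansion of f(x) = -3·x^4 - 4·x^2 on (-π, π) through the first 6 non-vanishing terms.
(-128 + 24·π^2)·cos(x) + (5 - 6·π^2)·cos(2·x) + 8·π^2·cos(3·x)/3 + (-3·π^2/2 - 7/16)·cos(4·x) + (256/625 + 24·π^2/25)·cos(5·x) - 3·π^4/5 - 4·π^2/3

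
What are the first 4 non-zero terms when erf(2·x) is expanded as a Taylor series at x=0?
-128·x^7/(21·√(π)) + 32·x^5/(5·√(π)) - 16·x^3/(3·√(π)) + 4·x/√(π)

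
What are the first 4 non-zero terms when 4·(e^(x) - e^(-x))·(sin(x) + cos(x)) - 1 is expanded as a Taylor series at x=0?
-8·x^3/3 + 8·x^2 + 8·x - 1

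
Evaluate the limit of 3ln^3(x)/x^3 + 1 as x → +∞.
The quotient is an ∞/∞ indeterminate form as x → +∞.
The polynomial denominator x^3 dominates the logarithmic numerator (any positive power of x ≫ ln^3(x) as x → ∞), so the quotient → 0.
Adding the constant: 0 + 1 = 1. Limit = 1.

Final answer: 1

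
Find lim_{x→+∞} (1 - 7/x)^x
As x → +∞: this is the defining limit (1 - 7/x)^x → e^(-7).
Limit = e^(-7).

Final answer: e^(-7)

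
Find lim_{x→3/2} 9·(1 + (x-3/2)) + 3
Direct substitution at x = 3/2 gives 12.

Final answer: 12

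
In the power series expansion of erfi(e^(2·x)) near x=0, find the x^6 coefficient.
Expand to order 6: erfi(e^(2·x)) = 5368·e·x^6/(9·√(π)) + 3656·e·x^5/(15·√(π)) + 284·e·x^4/(3·√(π)) + 104·e·x^3/(3·√(π)) + 12·e·x^2/√(π) + 4·e·x/√(π) + erfi(1) + O(x^7).
The coefficient of x^6 is 5368·e/(9·√(π)).

Final answer: 5368·e/(9·√(π))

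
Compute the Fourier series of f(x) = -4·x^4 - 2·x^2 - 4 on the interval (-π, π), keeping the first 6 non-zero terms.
(-184 + 32·π^2)·cos(x) + (10 - 8·π^2)·cos(2·x) + (-40/27 + 32·π^2/9)·cos(3·x) + (1/4 - 2·π^2)·cos(4·x) + (8/625 + 32·π^2/25)·cos(5·x) - 4·π^4/5 - 2·π^2/3 - 4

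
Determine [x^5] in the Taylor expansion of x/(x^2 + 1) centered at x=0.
Expand to order 5: x/(x^2 + 1) = x^5 - x^3 + x + O(x^6).
The coefficient of x^5 is 1.

Final answer: 1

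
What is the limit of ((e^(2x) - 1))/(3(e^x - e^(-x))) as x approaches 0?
Both numerator and denominator → 0 as x → 0; this is a 0/0 indeterminate form.
Expand each to leading order near x = 0: numerator ~ 2·x, denominator ~ 6·x.
The limit of the ratio is 1/3.

Final answer: 1/3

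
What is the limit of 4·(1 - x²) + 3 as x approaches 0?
Direct substitution at x = 0 gives 7.

Final answer: 7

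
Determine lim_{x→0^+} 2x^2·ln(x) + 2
The product is a 0·∞ indeterminate form at x → 0⁺.
Rewrite the product as 2·ln(x) / x^(-2) and apply L'Hôpital, or use the standard hierarchy x^(-2) ≫ |ln x| as x → 0⁺.
The indeterminate product → 0, so the limit = 2.

Final answer: 2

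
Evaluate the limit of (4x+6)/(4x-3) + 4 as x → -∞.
Evaluate the dominant behaviour as x → -∞; each term tends to a finite value or vanishes.
Limit = 5.

Final answer: 5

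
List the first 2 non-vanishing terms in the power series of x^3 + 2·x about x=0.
x^3 + 2·x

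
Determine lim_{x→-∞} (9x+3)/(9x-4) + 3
Evaluate the dominant behaviour as x → -∞; each term tends to a finite value or vanishes.
Limit = 4.

Final answer: 4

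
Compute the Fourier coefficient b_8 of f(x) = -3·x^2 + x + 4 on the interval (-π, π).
b_8 = (1/π) ∫_{-π}^{π} f(x)·sin(8x) dx.
Evaluate the integral (use parity and integration by parts as needed): b_8 = -1/4.

Final answer: -1/4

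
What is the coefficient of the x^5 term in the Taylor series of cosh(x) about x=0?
Expand to order 5: cosh(x) = x^4/24 + x^2/2 + 1 + O(x^6).
The coefficient of x^5 is 0.

Final answer: 0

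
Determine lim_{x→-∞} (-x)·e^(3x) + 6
The product is a 0·∞ indeterminate form at x → -∞.
Rewrite the product as (-x) / e^(-3x) (an ∞/∞ form) and apply L'Hôpital, or use the standard hierarchy e^(3|x|) ≫ |(-x)| as x → -∞.
The indeterminate product → 0, so the limit = 6.

Final answer: 6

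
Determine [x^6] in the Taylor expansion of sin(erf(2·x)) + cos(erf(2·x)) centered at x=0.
Expand to order 6: sin(erf(2·x)) + cos(erf(2·x)) = x^6·(-1792/(45·π) - 512/(9·π^2) - 256/(45·π^3)) + x^5·(128/(15·π^(5/2)) + 32/(5·√(π)) + 128/(3·π^(3/2))) + x^4·(32/(3·π^2) + 64/(3·π)) + x^3·(-16/(3·√(π)) - 32/(3·π^(3/2))) - 8·x^2/π + 4·x/√(π) + 1 + O(x^7).
The coefficient of x^6 is -1792/(45·π) - 512/(9·π^2) - 256/(45·π^3).

Final answer: -1792/(45·π) - 512/(9·π^2) - 256/(45·π^3)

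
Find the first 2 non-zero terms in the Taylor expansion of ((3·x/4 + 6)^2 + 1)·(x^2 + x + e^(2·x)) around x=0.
120·x + 37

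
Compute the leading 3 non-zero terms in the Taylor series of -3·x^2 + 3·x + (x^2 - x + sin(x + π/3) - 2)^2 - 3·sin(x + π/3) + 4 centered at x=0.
x^2·(-3 + (-2 + √(3)/2)^2·(2/(-2 + √(3)/2) + 1/(4·(-2 + √(3)/2)^2) - √(3)/(2·(-2 + √(3)/2))) + 3·√(3)/4) + x·(7/2 - √(3)/2) - 3·√(3)/2 + (-2 + √(3)/2)^2 + 4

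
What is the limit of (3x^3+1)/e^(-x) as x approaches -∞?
This is an ∞/∞ indeterminate form as x → -∞.
Compare growth rates of the dominant terms (exponentials ≫ polynomials ≫ logarithms), or apply L'Hôpital's rule; the quotient → 0.
Limit = 0.

Final answer: 0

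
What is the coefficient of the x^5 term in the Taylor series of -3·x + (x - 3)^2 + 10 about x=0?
Expand to order 5: -3·x + (x - 3)^2 + 10 = x^2 - 9·x + 19 + O(x^6).
The coefficient of x^5 is 0.

Final answer: 0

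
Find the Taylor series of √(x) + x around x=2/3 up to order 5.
2/3 + √(6)/3 + (√(6)/4 + 1)·(x - 2/3) - 3·√(6)·(x - 2/3)^2/32 + 9·√(6)·(x - 2/3)^3/128 - 135·√(6)·(x - 2/3)^4/2048 + 567·√(6)·(x - 2/3)^5/8192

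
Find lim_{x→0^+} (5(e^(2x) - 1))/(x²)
Both numerator and denominator → 0 as x → 0^+; this is a 0/0 indeterminate form.
Expand each to leading order near x = 0: numerator ~ 10·x, denominator ~ x^2.
The limit of the ratio is ∞.

Final answer: ∞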